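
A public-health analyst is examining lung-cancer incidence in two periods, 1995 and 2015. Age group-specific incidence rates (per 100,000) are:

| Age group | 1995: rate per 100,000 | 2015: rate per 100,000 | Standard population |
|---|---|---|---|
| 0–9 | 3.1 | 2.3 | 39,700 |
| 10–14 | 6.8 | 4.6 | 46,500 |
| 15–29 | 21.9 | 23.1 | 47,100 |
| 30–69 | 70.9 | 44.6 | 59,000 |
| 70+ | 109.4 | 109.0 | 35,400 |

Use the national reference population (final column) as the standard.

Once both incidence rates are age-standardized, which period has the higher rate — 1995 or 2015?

Standard total = 227,700; weights = 0.1744, 0.2042, 0.2069, 0.2591, 0.1555.
1995: 0.1744×3.1 + 0.2042×6.8 + 0.2069×21.9 + 0.2591×70.9 + 0.1555×109.4 = 41.8385 per 100,000.
2015: 0.1744×2.3 + 0.2042×4.6 + 0.2069×23.1 + 0.2591×44.6 + 0.1555×109.0 = 34.6211 per 100,000.

1995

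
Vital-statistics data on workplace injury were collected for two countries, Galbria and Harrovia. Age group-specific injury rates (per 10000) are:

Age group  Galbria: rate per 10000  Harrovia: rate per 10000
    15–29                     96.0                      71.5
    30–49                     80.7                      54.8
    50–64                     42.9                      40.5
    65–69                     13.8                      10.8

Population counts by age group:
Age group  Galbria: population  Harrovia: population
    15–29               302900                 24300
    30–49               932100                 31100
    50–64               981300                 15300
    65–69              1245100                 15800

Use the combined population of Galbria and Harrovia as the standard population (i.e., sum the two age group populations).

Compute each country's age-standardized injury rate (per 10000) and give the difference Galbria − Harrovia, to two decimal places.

Combined standard total = 3547900; weights = 0.0922, 0.2715, 0.2809, 0.3554.
Galbria: 0.0922×96.0 + 0.2715×80.7 + 0.2809×42.9 + 0.3554×13.8 = 47.7172 per 10000.
Harrovia: 0.0922×71.5 + 0.2715×54.8 + 0.2809×40.5 + 0.3554×10.8 = 36.6860 per 10000.
Difference = 47.7172 − 36.6860 = 11.0313.

11.03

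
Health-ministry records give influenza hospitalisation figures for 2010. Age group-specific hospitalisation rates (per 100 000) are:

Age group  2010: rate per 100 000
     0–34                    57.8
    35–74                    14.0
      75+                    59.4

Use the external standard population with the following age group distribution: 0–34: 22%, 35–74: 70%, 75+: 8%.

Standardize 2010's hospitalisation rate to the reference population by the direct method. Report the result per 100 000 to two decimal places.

27.27

Standard weights: 0.22, 0.70, 0.08.
Standardized rate: 0.2200×57.8 + 0.7000×14.0 + 0.0800×59.4 = 27.2680 per 100 000.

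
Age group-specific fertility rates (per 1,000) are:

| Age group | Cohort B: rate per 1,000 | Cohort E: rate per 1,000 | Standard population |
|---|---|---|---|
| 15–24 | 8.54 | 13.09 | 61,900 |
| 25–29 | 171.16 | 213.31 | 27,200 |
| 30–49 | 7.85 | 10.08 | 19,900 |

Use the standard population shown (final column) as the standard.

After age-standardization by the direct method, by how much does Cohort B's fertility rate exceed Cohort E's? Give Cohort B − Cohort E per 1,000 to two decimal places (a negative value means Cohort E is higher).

Standard total = 109,000; weights = 0.5679, 0.2495, 0.1826.
Cohort B: 0.5679×8.54 + 0.2495×171.16 + 0.1826×7.85 = 48.9944 per 1,000.
Cohort E: 0.5679×13.09 + 0.2495×213.31 + 0.1826×10.08 = 62.5036 per 1,000.
Difference = 48.9944 − 62.5036 = -13.5092.

-13.51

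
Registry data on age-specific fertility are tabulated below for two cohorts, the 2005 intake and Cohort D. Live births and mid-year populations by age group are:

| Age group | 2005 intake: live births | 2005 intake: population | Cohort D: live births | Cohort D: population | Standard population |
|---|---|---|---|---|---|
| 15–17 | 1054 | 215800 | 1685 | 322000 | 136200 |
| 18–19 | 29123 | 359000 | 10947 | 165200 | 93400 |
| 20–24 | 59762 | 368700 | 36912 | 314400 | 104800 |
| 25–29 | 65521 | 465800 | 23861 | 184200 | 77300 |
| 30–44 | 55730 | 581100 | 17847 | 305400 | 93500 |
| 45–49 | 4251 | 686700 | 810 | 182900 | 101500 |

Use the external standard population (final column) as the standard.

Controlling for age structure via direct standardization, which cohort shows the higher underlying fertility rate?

Age-specific rates per 1000 for the 2005 intake: 4.884, 81.123, 162.088, 140.663, 95.904, 6.190.
For Cohort D: 5.233, 66.265, 117.405, 129.539, 58.438, 4.429.
Standard total = 606700; weights = 0.2245, 0.1539, 0.1727, 0.1274, 0.1541, 0.1673.
The 2005 intake: 0.2245×4.884 + 0.1539×81.123 + 0.1727×162.088 + 0.1274×140.663 + 0.1541×95.904 + 0.1673×6.190 = 75.3216 per 1000.
Cohort D: 0.2245×5.233 + 0.1539×66.265 + 0.1727×117.405 + 0.1274×129.539 + 0.1541×58.438 + 0.1673×4.429 = 57.9078 per 1000.

2005 intake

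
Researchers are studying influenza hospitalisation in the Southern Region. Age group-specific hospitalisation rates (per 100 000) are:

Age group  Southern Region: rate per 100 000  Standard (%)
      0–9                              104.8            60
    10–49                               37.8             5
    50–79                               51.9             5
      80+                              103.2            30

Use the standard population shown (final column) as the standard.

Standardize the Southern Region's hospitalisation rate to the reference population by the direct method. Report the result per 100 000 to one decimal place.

Standard weights: 0.60, 0.05, 0.05, 0.30.
Standardized rate: 0.6000×104.8 + 0.0500×37.8 + 0.0500×51.9 + 0.3000×103.2 = 98.3250 per 100 000.

98.3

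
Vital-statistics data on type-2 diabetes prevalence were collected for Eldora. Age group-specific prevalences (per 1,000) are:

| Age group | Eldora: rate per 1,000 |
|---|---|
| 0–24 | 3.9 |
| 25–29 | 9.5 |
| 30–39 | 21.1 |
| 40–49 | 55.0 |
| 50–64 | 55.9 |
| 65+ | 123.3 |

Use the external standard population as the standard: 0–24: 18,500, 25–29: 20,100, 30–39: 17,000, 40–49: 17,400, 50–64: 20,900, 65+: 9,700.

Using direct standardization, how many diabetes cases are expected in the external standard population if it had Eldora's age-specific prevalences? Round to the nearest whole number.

3943

Expected diabetes cases = Σ (standard pop × age-specific rate ÷ 1,000)
= 18,500×3.9/1,000 + 20,100×9.5/1,000 + 17,000×21.1/1,000 + 17,400×55.0/1,000 + 20,900×55.9/1,000 + 9,700×123.3/1,000
= 72.15 + 190.95 + 358.70 + 957.00 + 1168.31 + 1196.01 = 3943.12.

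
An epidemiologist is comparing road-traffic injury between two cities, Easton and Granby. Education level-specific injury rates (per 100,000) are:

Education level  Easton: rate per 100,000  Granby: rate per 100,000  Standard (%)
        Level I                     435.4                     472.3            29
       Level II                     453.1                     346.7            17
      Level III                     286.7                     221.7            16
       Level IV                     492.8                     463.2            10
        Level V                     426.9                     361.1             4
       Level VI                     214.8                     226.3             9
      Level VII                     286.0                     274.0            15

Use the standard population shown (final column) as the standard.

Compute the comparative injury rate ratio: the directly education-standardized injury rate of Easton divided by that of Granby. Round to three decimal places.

Standard weights: 0.29, 0.17, 0.16, 0.10, 0.04, 0.09, 0.15.
Easton: 0.2900×435.4 + 0.1700×453.1 + 0.1600×286.7 + 0.1000×492.8 + 0.0400×426.9 + 0.0900×214.8 + 0.1500×286.0 = 377.7530 per 100,000.
Granby: 0.2900×472.3 + 0.1700×346.7 + 0.1600×221.7 + 0.1000×463.2 + 0.0400×361.1 + 0.0900×226.3 + 0.1500×274.0 = 353.6090 per 100,000.
Ratio = 377.7530 ÷ 353.6090 = 1.06828.

1.068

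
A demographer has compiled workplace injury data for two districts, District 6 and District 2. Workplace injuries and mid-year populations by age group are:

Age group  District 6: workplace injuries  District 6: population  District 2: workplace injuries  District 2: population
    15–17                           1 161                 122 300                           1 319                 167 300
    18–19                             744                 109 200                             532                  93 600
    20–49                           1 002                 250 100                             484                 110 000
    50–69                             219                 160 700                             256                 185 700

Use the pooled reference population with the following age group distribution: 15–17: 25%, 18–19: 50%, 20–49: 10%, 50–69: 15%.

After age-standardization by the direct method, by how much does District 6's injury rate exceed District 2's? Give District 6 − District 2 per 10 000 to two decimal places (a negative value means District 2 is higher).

Age-specific rates per 10 000 for District 6: 94.93, 68.13, 40.06, 13.63.
For District 2: 78.84, 56.84, 44.00, 13.79.
Standard weights: 0.25, 0.50, 0.10, 0.15.
District 6: 0.2500×94.93 + 0.5000×68.13 + 0.1000×40.06 + 0.1500×13.63 = 63.8491 per 10 000.
District 2: 0.2500×78.84 + 0.5000×56.84 + 0.1000×44.00 + 0.1500×13.79 = 54.5968 per 10 000.
Difference = 63.8491 − 54.5968 = 9.2524.

9.25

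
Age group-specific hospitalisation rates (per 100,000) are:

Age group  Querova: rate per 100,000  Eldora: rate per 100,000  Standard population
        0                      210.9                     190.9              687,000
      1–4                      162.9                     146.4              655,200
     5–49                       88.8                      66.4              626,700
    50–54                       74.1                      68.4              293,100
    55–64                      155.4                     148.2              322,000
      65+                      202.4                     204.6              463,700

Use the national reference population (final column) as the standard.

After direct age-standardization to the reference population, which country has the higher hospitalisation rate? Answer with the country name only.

Standard total = 3,047,700; weights = 0.2254, 0.2150, 0.2056, 0.0962, 0.1057, 0.1521.
Querova: 0.2254×210.9 + 0.2150×162.9 + 0.2056×88.8 + 0.0962×74.1 + 0.1057×155.4 + 0.1521×202.4 = 155.1602 per 100,000.
Eldora: 0.2254×190.9 + 0.2150×146.4 + 0.2056×66.4 + 0.0962×68.4 + 0.1057×148.2 + 0.1521×204.6 = 141.5244 per 100,000.

Querova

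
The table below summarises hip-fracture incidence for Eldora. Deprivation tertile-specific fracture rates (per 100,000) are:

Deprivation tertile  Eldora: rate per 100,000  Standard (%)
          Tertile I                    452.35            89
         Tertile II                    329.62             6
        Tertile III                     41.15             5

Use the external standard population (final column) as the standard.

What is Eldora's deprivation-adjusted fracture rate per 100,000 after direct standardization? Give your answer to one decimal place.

Standard weights: 0.89, 0.06, 0.05.
Standardized rate: 0.8900×452.35 + 0.0600×329.62 + 0.0500×41.15 = 424.4262 per 100,000.

424.4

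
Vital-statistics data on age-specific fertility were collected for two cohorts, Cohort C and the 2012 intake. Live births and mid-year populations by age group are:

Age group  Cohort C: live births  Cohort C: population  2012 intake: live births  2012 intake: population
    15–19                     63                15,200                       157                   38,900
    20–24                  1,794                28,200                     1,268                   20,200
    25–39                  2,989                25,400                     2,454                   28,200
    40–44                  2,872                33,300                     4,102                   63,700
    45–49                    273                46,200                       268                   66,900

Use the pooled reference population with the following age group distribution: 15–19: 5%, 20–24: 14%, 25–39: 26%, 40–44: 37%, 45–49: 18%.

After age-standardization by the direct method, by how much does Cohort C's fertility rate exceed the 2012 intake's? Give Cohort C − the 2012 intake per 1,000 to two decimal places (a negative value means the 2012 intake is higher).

Age-specific rates per 1,000 for Cohort C: 4.145, 63.617, 117.677, 86.246, 5.909.
For the 2012 intake: 4.036, 62.772, 87.021, 64.396, 4.006.
Standard weights: 0.05, 0.14, 0.26, 0.37, 0.18.
Cohort C: 0.0500×4.145 + 0.1400×63.617 + 0.2600×117.677 + 0.3700×86.246 + 0.1800×5.909 = 72.6844 per 1,000.
The 2012 intake: 0.0500×4.036 + 0.1400×62.772 + 0.2600×87.021 + 0.3700×64.396 + 0.1800×4.006 = 56.1629 per 1,000.
Difference = 72.6844 − 56.1629 = 16.5215.

16.52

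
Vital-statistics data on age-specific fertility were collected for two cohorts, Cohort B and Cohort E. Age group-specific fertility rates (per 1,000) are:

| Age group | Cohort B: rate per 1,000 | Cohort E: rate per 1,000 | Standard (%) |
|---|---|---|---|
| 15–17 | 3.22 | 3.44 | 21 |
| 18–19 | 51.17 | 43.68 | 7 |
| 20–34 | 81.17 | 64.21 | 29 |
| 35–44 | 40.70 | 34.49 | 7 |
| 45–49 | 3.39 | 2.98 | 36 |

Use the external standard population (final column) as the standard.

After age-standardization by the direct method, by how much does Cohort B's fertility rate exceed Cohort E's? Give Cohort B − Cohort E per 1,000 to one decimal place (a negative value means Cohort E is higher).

Standard weights: 0.21, 0.07, 0.29, 0.07, 0.36.
Cohort B: 0.2100×3.22 + 0.0700×51.17 + 0.2900×81.17 + 0.0700×40.70 + 0.3600×3.39 = 31.8668 per 1,000.
Cohort E: 0.2100×3.44 + 0.0700×43.68 + 0.2900×64.21 + 0.0700×34.49 + 0.3600×2.98 = 25.8880 per 1,000.
Difference = 31.8668 − 25.8880 = 5.9788.

6.0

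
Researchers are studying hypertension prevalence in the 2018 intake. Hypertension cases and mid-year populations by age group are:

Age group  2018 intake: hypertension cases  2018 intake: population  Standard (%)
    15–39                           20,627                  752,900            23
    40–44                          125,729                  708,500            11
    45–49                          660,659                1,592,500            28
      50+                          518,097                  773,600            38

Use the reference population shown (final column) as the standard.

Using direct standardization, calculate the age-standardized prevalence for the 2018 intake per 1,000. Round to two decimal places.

396.48

Age-specific rates per 1,000 for the 2018 intake: 27.397, 177.458, 414.857, 669.722.
Standard weights: 0.23, 0.11, 0.28, 0.38.
Standardized rate: 0.2300×27.397 + 0.1100×177.458 + 0.2800×414.857 + 0.3800×669.722 = 396.4758 per 1,000.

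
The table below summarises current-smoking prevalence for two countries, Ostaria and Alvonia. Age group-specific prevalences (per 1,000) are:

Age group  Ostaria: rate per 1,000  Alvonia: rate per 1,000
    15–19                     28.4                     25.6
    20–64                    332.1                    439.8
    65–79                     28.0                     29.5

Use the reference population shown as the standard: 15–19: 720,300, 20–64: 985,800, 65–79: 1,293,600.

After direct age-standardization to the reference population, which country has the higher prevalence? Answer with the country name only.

Standard total = 2,999,700; weights = 0.2401, 0.3286, 0.4312.
Ostaria: 0.2401×28.4 + 0.3286×332.1 + 0.4312×28.0 = 128.0333 per 1,000.
Alvonia: 0.2401×25.6 + 0.3286×439.8 + 0.4312×29.5 = 163.4016 per 1,000.

Alvonia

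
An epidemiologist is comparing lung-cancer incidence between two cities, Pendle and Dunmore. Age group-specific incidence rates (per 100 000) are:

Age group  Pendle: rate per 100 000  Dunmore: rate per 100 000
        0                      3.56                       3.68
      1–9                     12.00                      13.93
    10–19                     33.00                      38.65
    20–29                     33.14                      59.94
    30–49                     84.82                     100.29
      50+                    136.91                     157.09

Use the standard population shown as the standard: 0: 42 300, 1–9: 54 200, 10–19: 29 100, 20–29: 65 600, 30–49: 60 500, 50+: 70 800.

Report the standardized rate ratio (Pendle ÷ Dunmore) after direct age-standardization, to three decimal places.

0.810

Standard total = 322 500; weights = 0.1312, 0.1681, 0.0902, 0.2034, 0.1876, 0.2195.
Pendle: 0.1312×3.56 + 0.1681×12.00 + 0.0902×33.00 + 0.2034×33.14 + 0.1876×84.82 + 0.2195×136.91 = 58.1709 per 100 000.
Dunmore: 0.1312×3.68 + 0.1681×13.93 + 0.0902×38.65 + 0.2034×59.94 + 0.1876×100.29 + 0.2195×157.09 = 71.8045 per 100 000.
Ratio = 58.1709 ÷ 71.8045 = 0.81013.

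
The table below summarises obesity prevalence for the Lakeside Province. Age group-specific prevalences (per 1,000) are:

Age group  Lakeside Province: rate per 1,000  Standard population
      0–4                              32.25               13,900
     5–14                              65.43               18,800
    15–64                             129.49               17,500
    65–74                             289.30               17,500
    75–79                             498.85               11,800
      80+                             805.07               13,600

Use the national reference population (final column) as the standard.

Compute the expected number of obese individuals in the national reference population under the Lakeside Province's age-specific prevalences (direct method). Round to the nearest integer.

Expected obese individuals = Σ (standard pop × age-specific rate ÷ 1,000)
= 13,900×32.25/1,000 + 18,800×65.43/1,000 + 17,500×129.49/1,000 + 17,500×289.30/1,000 + 11,800×498.85/1,000 + 13,600×805.07/1,000
= 448.27 + 1230.08 + 2266.07 + 5062.75 + 5886.43 + 10948.95 = 25842.57.

25843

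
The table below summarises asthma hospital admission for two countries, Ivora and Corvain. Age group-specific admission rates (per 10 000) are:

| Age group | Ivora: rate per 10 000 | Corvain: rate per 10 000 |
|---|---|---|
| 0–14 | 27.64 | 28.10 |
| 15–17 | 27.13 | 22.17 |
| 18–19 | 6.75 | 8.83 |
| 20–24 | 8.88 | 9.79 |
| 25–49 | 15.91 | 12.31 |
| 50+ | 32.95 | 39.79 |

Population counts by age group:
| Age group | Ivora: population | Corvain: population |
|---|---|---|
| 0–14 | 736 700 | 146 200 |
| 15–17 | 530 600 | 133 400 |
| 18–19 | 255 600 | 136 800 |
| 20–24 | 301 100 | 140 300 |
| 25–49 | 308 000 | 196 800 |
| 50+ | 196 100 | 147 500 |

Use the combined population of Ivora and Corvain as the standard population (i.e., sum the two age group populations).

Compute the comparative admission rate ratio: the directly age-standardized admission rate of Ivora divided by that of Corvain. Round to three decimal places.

1.017

Combined standard total = 3 229 100; weights = 0.2734, 0.2056, 0.1215, 0.1367, 0.1563, 0.1064.
Ivora: 0.2734×27.64 + 0.2056×27.13 + 0.1215×6.75 + 0.1367×8.88 + 0.1563×15.91 + 0.1064×32.95 = 21.1635 per 10 000.
Corvain: 0.2734×28.10 + 0.2056×22.17 + 0.1215×8.83 + 0.1367×9.79 + 0.1563×12.31 + 0.1064×39.79 = 20.8115 per 10 000.
Ratio = 21.1635 ÷ 20.8115 = 1.01691.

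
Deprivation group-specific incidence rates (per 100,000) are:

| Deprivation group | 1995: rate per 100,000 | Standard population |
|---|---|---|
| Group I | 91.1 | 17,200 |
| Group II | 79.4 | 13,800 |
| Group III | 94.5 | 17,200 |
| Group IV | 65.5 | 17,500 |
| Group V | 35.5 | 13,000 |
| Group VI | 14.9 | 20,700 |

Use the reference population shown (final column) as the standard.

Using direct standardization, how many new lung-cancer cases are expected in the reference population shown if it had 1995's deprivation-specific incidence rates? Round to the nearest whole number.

62

Expected new lung-cancer cases = Σ (standard pop × deprivation-specific rate ÷ 100,000)
= 17,200×91.1/100,000 + 13,800×79.4/100,000 + 17,200×94.5/100,000 + 17,500×65.5/100,000 + 13,000×35.5/100,000 + 20,700×14.9/100,000
= 15.67 + 10.96 + 16.25 + 11.46 + 4.62 + 3.08 = 62.04.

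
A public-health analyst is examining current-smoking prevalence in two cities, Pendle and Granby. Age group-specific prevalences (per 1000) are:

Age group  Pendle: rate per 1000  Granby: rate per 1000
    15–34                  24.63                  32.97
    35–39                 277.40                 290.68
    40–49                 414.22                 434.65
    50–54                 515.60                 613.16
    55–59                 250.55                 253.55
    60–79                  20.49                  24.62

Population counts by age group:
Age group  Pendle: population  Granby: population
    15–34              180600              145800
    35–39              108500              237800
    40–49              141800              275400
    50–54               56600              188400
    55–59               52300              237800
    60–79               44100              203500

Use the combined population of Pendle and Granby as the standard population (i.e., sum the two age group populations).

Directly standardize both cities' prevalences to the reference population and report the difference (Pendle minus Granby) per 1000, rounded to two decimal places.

Combined standard total = 1872600; weights = 0.1743, 0.1849, 0.2228, 0.1308, 0.1549, 0.1322.
Pendle: 0.1743×24.63 + 0.1849×277.40 + 0.2228×414.22 + 0.1308×515.60 + 0.1549×250.55 + 0.1322×20.49 = 256.8596 per 1000.
Granby: 0.1743×32.97 + 0.1849×290.68 + 0.2228×434.65 + 0.1308×613.16 + 0.1549×253.55 + 0.1322×24.62 = 279.0958 per 1000.
Difference = 256.8596 − 279.0958 = -22.2362.

-22.24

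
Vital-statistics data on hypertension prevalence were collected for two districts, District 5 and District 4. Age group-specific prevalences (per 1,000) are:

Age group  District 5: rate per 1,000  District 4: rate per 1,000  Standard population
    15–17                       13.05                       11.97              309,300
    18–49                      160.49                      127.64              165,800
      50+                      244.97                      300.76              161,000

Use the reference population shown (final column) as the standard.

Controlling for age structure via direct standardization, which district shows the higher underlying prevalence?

Standard total = 636,100; weights = 0.4862, 0.2607, 0.2531.
District 5: 0.4862×13.05 + 0.2607×160.49 + 0.2531×244.97 = 110.1804 per 1,000.
District 4: 0.4862×11.97 + 0.2607×127.64 + 0.2531×300.76 = 115.2136 per 1,000.

District 4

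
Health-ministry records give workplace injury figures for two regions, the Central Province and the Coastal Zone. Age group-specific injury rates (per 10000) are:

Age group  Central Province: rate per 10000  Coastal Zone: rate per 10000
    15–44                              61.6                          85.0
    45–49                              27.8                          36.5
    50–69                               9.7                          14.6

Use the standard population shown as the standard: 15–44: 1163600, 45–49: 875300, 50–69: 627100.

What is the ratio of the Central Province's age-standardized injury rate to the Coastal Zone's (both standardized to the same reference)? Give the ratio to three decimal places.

Standard total = 2666000; weights = 0.4365, 0.3283, 0.2352.
The Central Province: 0.4365×61.6 + 0.3283×27.8 + 0.2352×9.7 = 38.2948 per 10000.
The Coastal Zone: 0.4365×85.0 + 0.3283×36.5 + 0.2352×14.6 = 52.5169 per 10000.
Ratio = 38.2948 ÷ 52.5169 = 0.72919.

0.729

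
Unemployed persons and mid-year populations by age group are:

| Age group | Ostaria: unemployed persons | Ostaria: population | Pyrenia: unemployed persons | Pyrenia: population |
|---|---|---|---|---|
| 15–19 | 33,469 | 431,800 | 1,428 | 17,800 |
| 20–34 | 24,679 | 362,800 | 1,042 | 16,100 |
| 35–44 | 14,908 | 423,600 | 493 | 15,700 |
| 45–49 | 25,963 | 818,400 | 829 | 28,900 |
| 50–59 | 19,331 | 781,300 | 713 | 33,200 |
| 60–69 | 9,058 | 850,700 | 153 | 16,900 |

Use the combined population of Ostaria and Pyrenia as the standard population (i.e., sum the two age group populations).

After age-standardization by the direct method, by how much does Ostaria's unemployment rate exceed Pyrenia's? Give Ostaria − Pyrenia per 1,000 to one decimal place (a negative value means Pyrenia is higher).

2.2

Age-specific rates per 1,000 for Ostaria: 77.510, 68.024, 35.194, 31.724, 24.742, 10.648.
For Pyrenia: 80.225, 64.720, 31.401, 28.685, 21.476, 9.053.
Combined standard total = 3,797,200; weights = 0.1184, 0.0998, 0.1157, 0.2231, 0.2145, 0.2285.
Ostaria: 0.1184×77.510 + 0.0998×68.024 + 0.1157×35.194 + 0.2231×31.724 + 0.2145×24.742 + 0.2285×10.648 = 34.8556 per 1,000.
Pyrenia: 0.1184×80.225 + 0.0998×64.720 + 0.1157×31.401 + 0.2231×28.685 + 0.2145×21.476 + 0.2285×9.053 = 32.6656 per 1,000.
Difference = 34.8556 − 32.6656 = 2.1900.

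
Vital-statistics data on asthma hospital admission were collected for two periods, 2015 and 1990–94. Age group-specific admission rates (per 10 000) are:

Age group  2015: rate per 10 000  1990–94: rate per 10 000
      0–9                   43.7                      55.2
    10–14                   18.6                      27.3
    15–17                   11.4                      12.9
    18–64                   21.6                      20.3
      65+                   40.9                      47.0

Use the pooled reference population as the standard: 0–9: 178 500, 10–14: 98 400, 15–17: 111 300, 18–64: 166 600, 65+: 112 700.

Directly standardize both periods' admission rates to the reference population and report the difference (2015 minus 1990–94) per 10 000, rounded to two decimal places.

-5.31

Standard total = 667 500; weights = 0.2674, 0.1474, 0.1667, 0.2496, 0.1688.
2015: 0.2674×43.7 + 0.1474×18.6 + 0.1667×11.4 + 0.2496×21.6 + 0.1688×40.9 = 28.6255 per 10 000.
1990–94: 0.2674×55.2 + 0.1474×27.3 + 0.1667×12.9 + 0.2496×20.3 + 0.1688×47.0 = 33.9388 per 10 000.
Difference = 28.6255 − 33.9388 = -5.3134.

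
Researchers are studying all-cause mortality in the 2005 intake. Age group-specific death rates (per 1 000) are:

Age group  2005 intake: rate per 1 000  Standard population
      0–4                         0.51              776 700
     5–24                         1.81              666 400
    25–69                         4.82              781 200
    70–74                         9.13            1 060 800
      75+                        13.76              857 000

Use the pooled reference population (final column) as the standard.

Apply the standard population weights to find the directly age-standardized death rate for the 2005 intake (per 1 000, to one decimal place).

6.5

Standard total = 4 142 100; weights = 0.1875, 0.1609, 0.1886, 0.2561, 0.2069.
Standardized rate: 0.1875×0.51 + 0.1609×1.81 + 0.1886×4.82 + 0.2561×9.13 + 0.2069×13.76 = 6.4810 per 1 000.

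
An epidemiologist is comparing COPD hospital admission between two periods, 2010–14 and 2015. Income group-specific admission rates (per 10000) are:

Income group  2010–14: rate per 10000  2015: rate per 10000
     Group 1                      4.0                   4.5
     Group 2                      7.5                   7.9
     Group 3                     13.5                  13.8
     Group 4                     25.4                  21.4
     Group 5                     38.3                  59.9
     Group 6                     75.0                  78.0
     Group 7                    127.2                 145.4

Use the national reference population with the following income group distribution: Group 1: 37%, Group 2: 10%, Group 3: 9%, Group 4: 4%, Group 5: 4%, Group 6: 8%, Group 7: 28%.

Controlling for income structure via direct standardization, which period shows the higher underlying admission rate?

Standard weights: 0.37, 0.10, 0.09, 0.04, 0.04, 0.08, 0.28.
2010–14: 0.3700×4.0 + 0.1000×7.5 + 0.0900×13.5 + 0.0400×25.4 + 0.0400×38.3 + 0.0800×75.0 + 0.2800×127.2 = 47.6090 per 10000.
2015: 0.3700×4.5 + 0.1000×7.9 + 0.0900×13.8 + 0.0400×21.4 + 0.0400×59.9 + 0.0800×78.0 + 0.2800×145.4 = 53.9010 per 10000.

2015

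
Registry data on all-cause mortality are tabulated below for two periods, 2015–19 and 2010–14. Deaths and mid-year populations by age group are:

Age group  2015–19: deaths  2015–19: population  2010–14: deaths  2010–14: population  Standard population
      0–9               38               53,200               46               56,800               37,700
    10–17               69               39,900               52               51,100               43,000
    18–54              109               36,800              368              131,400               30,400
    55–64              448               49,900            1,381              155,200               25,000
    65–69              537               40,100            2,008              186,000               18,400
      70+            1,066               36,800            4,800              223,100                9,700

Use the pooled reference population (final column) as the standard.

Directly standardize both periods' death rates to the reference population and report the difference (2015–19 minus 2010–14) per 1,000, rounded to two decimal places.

0.94

Age-specific rates per 1,000 for 2015–19: 0.714, 1.729, 2.962, 8.978, 13.392, 28.967.
For 2010–14: 0.810, 1.018, 2.801, 8.898, 10.796, 21.515.
Standard total = 164,200; weights = 0.2296, 0.2619, 0.1851, 0.1523, 0.1121, 0.0591.
2015–19: 0.2296×0.714 + 0.2619×1.729 + 0.1851×2.962 + 0.1523×8.978 + 0.1121×13.392 + 0.0591×28.967 = 5.7440 per 1,000.
2010–14: 0.2296×0.810 + 0.2619×1.018 + 0.1851×2.801 + 0.1523×8.898 + 0.1121×10.796 + 0.0591×21.515 = 4.8064 per 1,000.
Difference = 5.7440 − 4.8064 = 0.9376.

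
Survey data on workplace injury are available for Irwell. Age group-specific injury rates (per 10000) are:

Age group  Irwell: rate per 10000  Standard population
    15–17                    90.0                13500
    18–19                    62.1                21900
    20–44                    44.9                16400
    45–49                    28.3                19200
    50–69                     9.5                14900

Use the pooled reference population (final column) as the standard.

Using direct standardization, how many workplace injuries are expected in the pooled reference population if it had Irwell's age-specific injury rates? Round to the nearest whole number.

Expected workplace injuries = Σ (standard pop × age-specific rate ÷ 10000)
= 13500×90.0/10000 + 21900×62.1/10000 + 16400×44.9/10000 + 19200×28.3/10000 + 14900×9.5/10000
= 121.50 + 136.00 + 73.64 + 54.34 + 14.15 = 399.63.

400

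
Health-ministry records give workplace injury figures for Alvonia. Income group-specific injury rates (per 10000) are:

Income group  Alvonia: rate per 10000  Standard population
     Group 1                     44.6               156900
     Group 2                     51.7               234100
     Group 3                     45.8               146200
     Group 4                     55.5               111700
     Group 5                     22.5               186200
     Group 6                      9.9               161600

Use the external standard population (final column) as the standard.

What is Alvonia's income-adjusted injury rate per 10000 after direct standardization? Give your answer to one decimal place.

Standard total = 996700; weights = 0.1574, 0.2349, 0.1467, 0.1121, 0.1868, 0.1621.
Standardized rate: 0.1574×44.6 + 0.2349×51.7 + 0.1467×45.8 + 0.1121×55.5 + 0.1868×22.5 + 0.1621×9.9 = 37.9105 per 10000.

37.9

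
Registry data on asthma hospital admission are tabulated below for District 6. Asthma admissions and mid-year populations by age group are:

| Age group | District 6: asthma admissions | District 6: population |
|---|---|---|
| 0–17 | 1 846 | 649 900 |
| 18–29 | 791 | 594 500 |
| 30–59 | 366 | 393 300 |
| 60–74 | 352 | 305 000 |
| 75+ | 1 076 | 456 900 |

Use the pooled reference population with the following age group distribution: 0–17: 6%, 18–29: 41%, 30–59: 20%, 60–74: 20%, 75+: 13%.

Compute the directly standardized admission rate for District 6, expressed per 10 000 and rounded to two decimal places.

14.39

Age-specific rates per 10 000 for District 6: 28.40, 13.31, 9.31, 11.54, 23.55.
Standard weights: 0.06, 0.41, 0.20, 0.20, 0.13.
Standardized rate: 0.0600×28.40 + 0.4100×13.31 + 0.2000×9.31 + 0.2000×11.54 + 0.1300×23.55 = 14.3903 per 10 000.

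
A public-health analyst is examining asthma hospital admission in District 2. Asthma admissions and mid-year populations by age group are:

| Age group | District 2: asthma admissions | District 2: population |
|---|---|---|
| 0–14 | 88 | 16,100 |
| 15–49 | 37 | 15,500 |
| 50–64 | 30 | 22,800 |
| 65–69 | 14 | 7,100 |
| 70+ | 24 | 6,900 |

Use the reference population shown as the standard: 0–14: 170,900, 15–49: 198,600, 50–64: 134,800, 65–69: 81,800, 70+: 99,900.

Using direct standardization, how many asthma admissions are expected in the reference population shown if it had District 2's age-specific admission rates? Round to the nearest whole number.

Age-specific rates per 10,000 for District 2: 54.66, 23.87, 13.16, 19.72, 34.78.
Expected asthma admissions = Σ (standard pop × age-specific rate ÷ 10,000)
= 170,900×54.66/10,000 + 198,600×23.87/10,000 + 134,800×13.16/10,000 + 81,800×19.72/10,000 + 99,900×34.78/10,000
= 934.11 + 474.08 + 177.37 + 161.30 + 347.48 = 2094.33.

2094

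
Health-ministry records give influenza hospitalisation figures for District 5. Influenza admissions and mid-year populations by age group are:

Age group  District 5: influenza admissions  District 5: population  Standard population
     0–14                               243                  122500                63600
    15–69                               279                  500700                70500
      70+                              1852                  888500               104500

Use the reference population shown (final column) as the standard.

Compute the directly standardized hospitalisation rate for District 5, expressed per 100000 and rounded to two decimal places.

Age-specific rates per 100000 for District 5: 198.37, 55.72, 208.44.
Standard total = 238600; weights = 0.2666, 0.2955, 0.4380.
Standardized rate: 0.2666×198.37 + 0.2955×55.72 + 0.4380×208.44 = 160.6315 per 100000.

160.63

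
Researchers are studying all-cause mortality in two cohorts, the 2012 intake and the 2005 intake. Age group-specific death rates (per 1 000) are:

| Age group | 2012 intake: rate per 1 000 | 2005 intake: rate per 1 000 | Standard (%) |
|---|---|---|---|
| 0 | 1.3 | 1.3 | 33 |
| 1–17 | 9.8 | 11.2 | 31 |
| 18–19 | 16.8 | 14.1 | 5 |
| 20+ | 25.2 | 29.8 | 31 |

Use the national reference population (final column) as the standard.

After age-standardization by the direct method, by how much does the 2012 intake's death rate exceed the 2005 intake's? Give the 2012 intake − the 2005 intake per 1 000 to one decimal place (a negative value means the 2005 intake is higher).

Standard weights: 0.33, 0.31, 0.05, 0.31.
The 2012 intake: 0.3300×1.3 + 0.3100×9.8 + 0.0500×16.8 + 0.3100×25.2 = 12.1190 per 1 000.
The 2005 intake: 0.3300×1.3 + 0.3100×11.2 + 0.0500×14.1 + 0.3100×29.8 = 13.8440 per 1 000.
Difference = 12.1190 − 13.8440 = -1.7250.

-1.7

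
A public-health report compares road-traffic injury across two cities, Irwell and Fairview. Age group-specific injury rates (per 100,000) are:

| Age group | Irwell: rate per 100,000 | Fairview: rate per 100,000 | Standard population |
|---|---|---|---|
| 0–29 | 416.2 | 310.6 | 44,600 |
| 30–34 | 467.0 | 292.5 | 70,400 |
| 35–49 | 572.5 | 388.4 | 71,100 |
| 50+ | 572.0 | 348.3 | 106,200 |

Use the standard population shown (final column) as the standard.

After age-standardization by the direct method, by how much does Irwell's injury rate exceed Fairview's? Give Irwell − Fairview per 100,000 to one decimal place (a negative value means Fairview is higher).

184.2

Standard total = 292,300; weights = 0.1526, 0.2408, 0.2432, 0.3633.
Irwell: 0.1526×416.2 + 0.2408×467.0 + 0.2432×572.5 + 0.3633×572.0 = 523.0601 per 100,000.
Fairview: 0.1526×310.6 + 0.2408×292.5 + 0.2432×388.4 + 0.3633×348.3 = 338.8623 per 100,000.
Difference = 523.0601 − 338.8623 = 184.1978.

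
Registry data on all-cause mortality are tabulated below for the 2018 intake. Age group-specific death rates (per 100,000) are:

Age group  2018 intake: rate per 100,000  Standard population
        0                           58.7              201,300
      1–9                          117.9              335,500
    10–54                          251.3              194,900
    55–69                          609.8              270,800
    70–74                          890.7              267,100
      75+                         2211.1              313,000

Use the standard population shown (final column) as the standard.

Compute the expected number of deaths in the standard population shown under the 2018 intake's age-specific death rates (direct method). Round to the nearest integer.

11955

Expected deaths = Σ (standard pop × age-specific rate ÷ 100,000)
= 201,300×58.7/100,000 + 335,500×117.9/100,000 + 194,900×251.3/100,000 + 270,800×609.8/100,000 + 267,100×890.7/100,000 + 313,000×2211.1/100,000
= 118.16 + 395.55 + 489.78 + 1651.34 + 2379.06 + 6920.74 = 11954.64.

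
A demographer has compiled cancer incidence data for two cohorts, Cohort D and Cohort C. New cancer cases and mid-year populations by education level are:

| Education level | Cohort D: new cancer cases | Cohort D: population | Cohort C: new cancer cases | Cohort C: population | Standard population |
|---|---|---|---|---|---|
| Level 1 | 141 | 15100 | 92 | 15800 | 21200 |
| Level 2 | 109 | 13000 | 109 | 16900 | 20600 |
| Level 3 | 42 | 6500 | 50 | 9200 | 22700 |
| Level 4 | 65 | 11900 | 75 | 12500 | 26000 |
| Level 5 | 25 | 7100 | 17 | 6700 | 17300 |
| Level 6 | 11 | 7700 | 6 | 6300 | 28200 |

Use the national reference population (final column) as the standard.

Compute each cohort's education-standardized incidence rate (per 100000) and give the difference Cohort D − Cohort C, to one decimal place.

113.3

Education-specific rates per 100000 for Cohort D: 933.77, 838.46, 646.15, 546.22, 352.11, 142.86.
For Cohort C: 582.28, 644.97, 543.48, 600.00, 253.73, 95.24.
Standard total = 136000; weights = 0.1559, 0.1515, 0.1669, 0.1912, 0.1272, 0.2074.
Cohort D: 0.1559×933.77 + 0.1515×838.46 + 0.1669×646.15 + 0.1912×546.22 + 0.1272×352.11 + 0.2074×142.86 = 559.2487 per 100000.
Cohort C: 0.1559×582.28 + 0.1515×644.97 + 0.1669×543.48 + 0.1912×600.00 + 0.1272×253.73 + 0.2074×95.24 = 445.9038 per 100000.
Difference = 559.2487 − 445.9038 = 113.3449.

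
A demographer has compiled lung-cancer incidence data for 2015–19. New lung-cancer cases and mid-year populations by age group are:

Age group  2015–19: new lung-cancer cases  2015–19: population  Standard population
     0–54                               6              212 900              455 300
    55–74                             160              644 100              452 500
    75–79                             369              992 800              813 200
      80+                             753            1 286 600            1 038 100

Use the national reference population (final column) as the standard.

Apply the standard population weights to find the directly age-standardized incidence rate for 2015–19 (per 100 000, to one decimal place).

Age-specific rates per 100 000 for 2015–19: 2.82, 24.84, 37.17, 58.53.
Standard total = 2 759 100; weights = 0.1650, 0.1640, 0.2947, 0.3762.
Standardized rate: 0.1650×2.82 + 0.1640×24.84 + 0.2947×37.17 + 0.3762×58.53 = 37.5139 per 100 000.

37.5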